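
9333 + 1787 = 11120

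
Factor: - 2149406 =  - 2^1*7^1 * 153529^1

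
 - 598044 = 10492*( - 57)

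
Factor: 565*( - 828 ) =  - 2^2 * 3^2 * 5^1 * 23^1 * 113^1 = - 467820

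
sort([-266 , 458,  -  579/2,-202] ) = [ - 579/2,-266, - 202, 458 ] 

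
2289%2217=72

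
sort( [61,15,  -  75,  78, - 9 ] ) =[-75, - 9, 15, 61, 78]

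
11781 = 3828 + 7953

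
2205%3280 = 2205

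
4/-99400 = -1/24850 = - 0.00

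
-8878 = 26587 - 35465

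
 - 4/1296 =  - 1/324 = - 0.00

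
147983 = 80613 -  - 67370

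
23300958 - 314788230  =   - 291487272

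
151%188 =151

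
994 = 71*14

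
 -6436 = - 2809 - 3627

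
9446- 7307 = 2139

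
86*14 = 1204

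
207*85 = 17595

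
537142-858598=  - 321456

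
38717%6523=6102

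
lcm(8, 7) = 56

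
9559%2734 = 1357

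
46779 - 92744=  - 45965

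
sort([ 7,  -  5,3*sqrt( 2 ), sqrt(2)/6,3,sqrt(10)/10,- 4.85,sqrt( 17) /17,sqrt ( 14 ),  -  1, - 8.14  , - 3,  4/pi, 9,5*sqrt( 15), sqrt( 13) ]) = [ - 8.14, - 5, - 4.85 ,-3, - 1,sqrt(2 ) /6, sqrt(17 )/17, sqrt(10)/10,4/pi,3, sqrt( 13), sqrt(14),  3*sqrt( 2 ),  7,  9, 5 * sqrt(15)]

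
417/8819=417/8819 = 0.05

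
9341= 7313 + 2028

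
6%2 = 0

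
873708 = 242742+630966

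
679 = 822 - 143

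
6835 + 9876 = 16711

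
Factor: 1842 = 2^1 * 3^1*307^1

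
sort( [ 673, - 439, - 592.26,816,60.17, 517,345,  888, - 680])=[ - 680, - 592.26, - 439,60.17, 345 , 517,673, 816, 888] 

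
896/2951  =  896/2951 = 0.30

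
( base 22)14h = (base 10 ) 589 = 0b1001001101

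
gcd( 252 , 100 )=4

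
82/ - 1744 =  - 1+831/872  =  -  0.05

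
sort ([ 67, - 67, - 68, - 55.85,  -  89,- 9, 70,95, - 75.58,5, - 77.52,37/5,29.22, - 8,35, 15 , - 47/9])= [ - 89, - 77.52, - 75.58, - 68, - 67, -55.85,-9, - 8, - 47/9, 5,37/5,15,29.22 , 35,67,70,95 ]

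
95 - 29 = 66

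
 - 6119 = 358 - 6477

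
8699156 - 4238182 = 4460974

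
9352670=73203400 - 63850730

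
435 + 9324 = 9759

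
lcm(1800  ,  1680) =25200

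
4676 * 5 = 23380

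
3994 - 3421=573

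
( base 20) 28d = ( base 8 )1715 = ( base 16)3cd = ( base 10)973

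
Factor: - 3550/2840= - 2^(- 2)*5^1 = - 5/4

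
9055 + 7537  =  16592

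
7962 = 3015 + 4947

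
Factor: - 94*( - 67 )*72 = 2^4*3^2*47^1*67^1= 453456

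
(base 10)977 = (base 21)24B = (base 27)195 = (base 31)10G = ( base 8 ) 1721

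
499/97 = 5+14/97 = 5.14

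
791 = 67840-67049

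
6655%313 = 82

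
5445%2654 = 137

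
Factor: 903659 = 19^1*199^1*239^1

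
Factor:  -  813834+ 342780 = -2^1 * 3^1*78509^1 = -471054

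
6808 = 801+6007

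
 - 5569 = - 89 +-5480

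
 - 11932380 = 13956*( -855)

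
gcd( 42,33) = 3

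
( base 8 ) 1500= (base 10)832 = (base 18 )2A4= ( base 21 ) 1ID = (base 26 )160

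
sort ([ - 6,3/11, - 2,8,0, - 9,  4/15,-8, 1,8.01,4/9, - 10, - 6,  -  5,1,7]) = [ - 10,- 9, -8, - 6, - 6,-5,-2, 0 , 4/15, 3/11, 4/9,1, 1, 7,8,8.01] 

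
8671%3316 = 2039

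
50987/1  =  50987 = 50987.00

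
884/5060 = 221/1265  =  0.17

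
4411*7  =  30877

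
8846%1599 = 851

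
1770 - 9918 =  - 8148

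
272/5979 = 272/5979 = 0.05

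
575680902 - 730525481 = - 154844579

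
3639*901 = 3278739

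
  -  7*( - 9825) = 68775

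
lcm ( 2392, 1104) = 14352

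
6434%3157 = 120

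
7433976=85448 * 87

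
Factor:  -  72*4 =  - 288 = - 2^5 * 3^2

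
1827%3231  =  1827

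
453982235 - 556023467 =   -  102041232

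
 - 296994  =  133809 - 430803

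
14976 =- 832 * ( - 18 ) 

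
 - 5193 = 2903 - 8096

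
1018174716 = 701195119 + 316979597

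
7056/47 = 7056/47 = 150.13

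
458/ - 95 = - 458/95 = - 4.82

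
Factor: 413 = 7^1*59^1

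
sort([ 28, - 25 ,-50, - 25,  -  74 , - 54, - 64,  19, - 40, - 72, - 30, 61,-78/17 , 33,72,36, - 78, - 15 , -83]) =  [ - 83, - 78, - 74, - 72  , - 64, - 54,- 50, - 40, - 30, - 25, - 25,  -  15, - 78/17,19,28,33,36,61, 72]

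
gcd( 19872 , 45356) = 92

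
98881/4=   24720 + 1/4  =  24720.25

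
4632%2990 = 1642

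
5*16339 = 81695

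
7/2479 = 7/2479  =  0.00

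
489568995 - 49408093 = 440160902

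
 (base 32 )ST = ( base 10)925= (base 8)1635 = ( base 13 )562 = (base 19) 2ad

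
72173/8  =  72173/8= 9021.62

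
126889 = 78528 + 48361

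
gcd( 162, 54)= 54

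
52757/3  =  17585+2/3 = 17585.67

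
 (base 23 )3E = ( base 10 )83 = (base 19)47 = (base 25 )38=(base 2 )1010011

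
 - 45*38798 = - 1745910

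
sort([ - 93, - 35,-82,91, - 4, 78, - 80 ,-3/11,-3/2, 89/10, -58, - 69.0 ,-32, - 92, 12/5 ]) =[ - 93,-92, - 82,  -  80,-69.0,-58, - 35, - 32,-4 , -3/2,-3/11, 12/5, 89/10, 78, 91]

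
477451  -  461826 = 15625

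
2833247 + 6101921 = 8935168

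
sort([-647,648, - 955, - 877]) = [ - 955, - 877, - 647,648]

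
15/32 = 15/32 =0.47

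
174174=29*6006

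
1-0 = 1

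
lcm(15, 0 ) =0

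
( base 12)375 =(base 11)434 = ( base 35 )ev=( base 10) 521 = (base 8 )1011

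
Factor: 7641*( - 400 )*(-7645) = 2^4 *3^3*5^3*11^1*139^1*283^1 = 23366178000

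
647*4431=2866857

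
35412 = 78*454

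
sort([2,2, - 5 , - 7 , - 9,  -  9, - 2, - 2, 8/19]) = [ - 9, -9 , - 7, - 5, - 2 , - 2, 8/19,2, 2 ]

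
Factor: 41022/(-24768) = - 53/32 = - 2^(-5)*53^1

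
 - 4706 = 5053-9759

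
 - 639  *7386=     -  4719654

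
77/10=7 + 7/10= 7.70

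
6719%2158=245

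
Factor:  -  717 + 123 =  - 594   =  - 2^1*3^3*11^1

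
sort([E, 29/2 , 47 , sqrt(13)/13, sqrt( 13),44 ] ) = [ sqrt( 13)/13, E , sqrt( 13 ), 29/2,44,47]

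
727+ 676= 1403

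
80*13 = 1040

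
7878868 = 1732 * 4549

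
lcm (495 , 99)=495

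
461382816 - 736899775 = - 275516959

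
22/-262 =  - 11/131  =  -  0.08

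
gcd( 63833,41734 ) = 77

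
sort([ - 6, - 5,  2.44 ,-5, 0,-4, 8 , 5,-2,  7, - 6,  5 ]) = [ - 6 ,-6, - 5,- 5, - 4, - 2, 0,  2.44, 5,5, 7,8 ] 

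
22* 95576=2102672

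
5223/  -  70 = -5223/70 = - 74.61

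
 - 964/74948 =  - 1 + 18496/18737= - 0.01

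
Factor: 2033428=2^2*107^1 * 4751^1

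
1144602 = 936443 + 208159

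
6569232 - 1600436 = 4968796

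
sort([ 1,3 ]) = [1,3 ]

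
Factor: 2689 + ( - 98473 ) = -2^3*3^1*13^1*307^1 =- 95784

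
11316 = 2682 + 8634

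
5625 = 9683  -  4058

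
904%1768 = 904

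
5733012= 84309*68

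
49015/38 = 1289  +  33/38 = 1289.87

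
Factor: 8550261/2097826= 2^( - 1)*3^2 * 37^( - 1)*28349^( - 1 ) * 950029^1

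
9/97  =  9/97 = 0.09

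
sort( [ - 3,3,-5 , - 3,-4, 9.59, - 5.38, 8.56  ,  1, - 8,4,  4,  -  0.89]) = [  -  8 , - 5.38 , - 5 ,-4, - 3, - 3, - 0.89, 1,3,4,  4, 8.56, 9.59 ] 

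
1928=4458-2530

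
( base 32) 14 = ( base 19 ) 1H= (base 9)40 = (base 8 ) 44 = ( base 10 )36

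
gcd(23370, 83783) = 1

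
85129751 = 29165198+55964553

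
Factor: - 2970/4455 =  - 2/3 = -2^1*3^( - 1)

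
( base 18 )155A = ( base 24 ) d2g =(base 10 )7552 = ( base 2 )1110110000000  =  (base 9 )11321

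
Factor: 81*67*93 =504711=3^5 * 31^1*67^1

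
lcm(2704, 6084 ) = 24336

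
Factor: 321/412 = 2^ ( - 2)*3^1*103^( - 1)*107^1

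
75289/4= 75289/4=18822.25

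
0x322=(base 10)802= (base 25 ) 172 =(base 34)NK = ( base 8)1442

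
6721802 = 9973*674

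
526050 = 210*2505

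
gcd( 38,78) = 2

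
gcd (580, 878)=2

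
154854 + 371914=526768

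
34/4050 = 17/2025 = 0.01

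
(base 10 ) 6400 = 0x1900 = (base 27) 8L1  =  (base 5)201100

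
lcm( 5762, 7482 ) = 501294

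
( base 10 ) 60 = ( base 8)74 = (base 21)2I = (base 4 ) 330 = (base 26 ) 28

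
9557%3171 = 44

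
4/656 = 1/164  =  0.01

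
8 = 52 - 44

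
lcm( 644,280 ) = 6440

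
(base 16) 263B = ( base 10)9787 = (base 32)9HR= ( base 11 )7398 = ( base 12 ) 57b7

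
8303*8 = 66424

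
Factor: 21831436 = 2^2*11^1*331^1*1499^1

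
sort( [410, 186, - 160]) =[ - 160, 186, 410 ]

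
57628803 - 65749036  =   - 8120233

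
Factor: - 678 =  - 2^1* 3^1*113^1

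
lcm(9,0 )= 0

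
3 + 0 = 3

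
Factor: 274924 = 2^2*13^1*17^1*311^1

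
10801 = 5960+4841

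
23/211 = 23/211 = 0.11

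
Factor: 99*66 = 2^1*3^3*11^2 = 6534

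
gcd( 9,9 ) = 9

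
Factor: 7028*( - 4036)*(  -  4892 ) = 138761619136  =  2^6*7^1*251^1*1009^1 * 1223^1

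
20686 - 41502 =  - 20816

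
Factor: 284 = 2^2*71^1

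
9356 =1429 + 7927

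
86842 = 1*86842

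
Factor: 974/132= 487/66 = 2^( - 1) * 3^(-1 )*11^ ( - 1)*487^1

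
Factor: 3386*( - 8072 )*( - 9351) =2^4*3^2 *1009^1*1039^1*1693^1= 255579586992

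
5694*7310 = 41623140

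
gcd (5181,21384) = 33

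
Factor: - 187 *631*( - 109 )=11^1*17^1*109^1*631^1 = 12861673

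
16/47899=16/47899 = 0.00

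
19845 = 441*45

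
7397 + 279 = 7676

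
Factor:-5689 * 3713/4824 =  - 21123257/4824 = -  2^ ( - 3 )*3^(-2)*47^1*67^( - 1)*79^1*5689^1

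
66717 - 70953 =-4236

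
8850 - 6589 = 2261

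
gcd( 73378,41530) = 2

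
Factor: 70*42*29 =2^2*3^1*5^1*7^2 * 29^1 = 85260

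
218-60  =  158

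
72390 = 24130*3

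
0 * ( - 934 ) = 0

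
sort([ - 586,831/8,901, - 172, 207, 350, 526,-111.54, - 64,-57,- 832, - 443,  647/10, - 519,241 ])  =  [-832,  -  586, - 519, - 443, - 172, - 111.54, - 64, - 57, 647/10,831/8,207, 241,350,526,901 ] 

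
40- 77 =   -  37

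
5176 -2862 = 2314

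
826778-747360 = 79418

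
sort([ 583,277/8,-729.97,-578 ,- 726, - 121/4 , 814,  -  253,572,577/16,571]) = [ - 729.97, - 726, - 578, - 253, - 121/4,277/8 , 577/16,571,572,583,814] 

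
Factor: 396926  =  2^1 * 198463^1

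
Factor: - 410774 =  - 2^1 * 7^1 * 13^1*37^1*61^1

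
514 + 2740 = 3254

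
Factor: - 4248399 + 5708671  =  2^4*11^1 *8297^1  =  1460272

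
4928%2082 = 764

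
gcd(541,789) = 1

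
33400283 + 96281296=129681579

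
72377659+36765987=109143646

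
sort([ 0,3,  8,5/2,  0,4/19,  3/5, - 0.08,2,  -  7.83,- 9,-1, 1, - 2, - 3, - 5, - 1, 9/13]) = [ - 9, - 7.83,  -  5, - 3, - 2,-1, - 1,-0.08, 0,0,4/19, 3/5,9/13 , 1, 2, 5/2,3,8]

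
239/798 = 239/798 =0.30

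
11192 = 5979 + 5213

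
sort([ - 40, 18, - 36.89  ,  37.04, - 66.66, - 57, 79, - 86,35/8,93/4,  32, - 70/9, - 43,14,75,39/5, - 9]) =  [ - 86, - 66.66, - 57, - 43 , - 40, - 36.89, - 9, - 70/9,35/8,39/5, 14, 18, 93/4, 32, 37.04,75,79]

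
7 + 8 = 15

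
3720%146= 70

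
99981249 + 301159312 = 401140561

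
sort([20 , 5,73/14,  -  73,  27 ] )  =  [ - 73, 5 , 73/14,  20, 27 ] 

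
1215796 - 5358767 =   -  4142971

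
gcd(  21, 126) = 21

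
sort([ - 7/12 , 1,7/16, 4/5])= [-7/12,7/16, 4/5, 1] 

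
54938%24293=6352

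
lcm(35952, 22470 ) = 179760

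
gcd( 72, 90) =18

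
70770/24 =11795/4 = 2948.75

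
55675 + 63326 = 119001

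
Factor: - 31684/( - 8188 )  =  23^( -1)*89^1 = 89/23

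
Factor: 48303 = 3^3*1789^1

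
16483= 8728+7755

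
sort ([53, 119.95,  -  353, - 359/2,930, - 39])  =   [ - 353, - 359/2, - 39,53,119.95,930] 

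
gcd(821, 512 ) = 1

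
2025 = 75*27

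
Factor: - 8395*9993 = - 3^1 * 5^1 * 23^1 *73^1*3331^1 = - 83891235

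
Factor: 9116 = 2^2*43^1*53^1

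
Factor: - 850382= -2^1*13^1*32707^1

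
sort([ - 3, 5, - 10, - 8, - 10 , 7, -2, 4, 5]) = [ - 10, - 10,  -  8, -3, - 2,4, 5,5,7 ]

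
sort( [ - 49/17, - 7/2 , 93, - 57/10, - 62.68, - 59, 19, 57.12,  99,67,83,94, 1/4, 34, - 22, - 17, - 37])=[ - 62.68,  -  59, - 37, - 22, - 17,-57/10, - 7/2, - 49/17,1/4,  19,34,57.12,67,83,93, 94, 99 ] 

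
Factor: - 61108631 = -23^1*179^1 * 14843^1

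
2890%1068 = 754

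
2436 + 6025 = 8461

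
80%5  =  0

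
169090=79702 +89388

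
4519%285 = 244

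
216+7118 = 7334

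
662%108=14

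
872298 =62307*14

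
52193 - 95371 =-43178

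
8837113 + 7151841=15988954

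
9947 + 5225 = 15172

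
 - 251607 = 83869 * ( - 3)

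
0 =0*47408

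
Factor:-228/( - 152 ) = 2^( - 1)*3^1 = 3/2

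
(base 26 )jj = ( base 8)1001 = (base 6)2213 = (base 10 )513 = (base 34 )F3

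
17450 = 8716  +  8734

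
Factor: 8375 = 5^3*67^1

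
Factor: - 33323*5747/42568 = - 2^(-3 )*7^1*17^( - 1 )*47^1*313^(-1)*709^1*821^1 =-191507281/42568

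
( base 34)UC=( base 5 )13112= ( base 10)1032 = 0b10000001000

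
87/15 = 5 + 4/5 = 5.80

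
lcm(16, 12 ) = 48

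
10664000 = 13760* 775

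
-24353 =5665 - 30018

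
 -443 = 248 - 691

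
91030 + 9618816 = 9709846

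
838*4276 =3583288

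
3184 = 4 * 796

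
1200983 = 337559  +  863424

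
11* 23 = 253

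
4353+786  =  5139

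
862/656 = 431/328=   1.31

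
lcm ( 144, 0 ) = 0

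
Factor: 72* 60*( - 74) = - 2^6*3^3*5^1*37^1 = -319680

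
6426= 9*714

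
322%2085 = 322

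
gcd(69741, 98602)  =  7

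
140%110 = 30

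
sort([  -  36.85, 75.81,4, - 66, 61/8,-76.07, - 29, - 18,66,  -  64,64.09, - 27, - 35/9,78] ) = [  -  76.07, - 66, - 64,-36.85, - 29, - 27, - 18,  -  35/9,4,61/8,64.09,66,75.81, 78]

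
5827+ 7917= 13744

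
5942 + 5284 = 11226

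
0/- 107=0/1= - 0.00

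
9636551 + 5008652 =14645203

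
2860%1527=1333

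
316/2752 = 79/688 = 0.11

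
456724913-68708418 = 388016495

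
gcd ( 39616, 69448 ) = 8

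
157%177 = 157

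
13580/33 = 411 + 17/33 = 411.52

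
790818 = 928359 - 137541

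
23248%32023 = 23248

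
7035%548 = 459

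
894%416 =62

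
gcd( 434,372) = 62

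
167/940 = 167/940 = 0.18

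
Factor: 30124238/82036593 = 2^1*3^( - 2)*17^1*886007^1*9115177^( - 1 ) 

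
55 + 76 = 131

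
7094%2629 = 1836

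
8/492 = 2/123 = 0.02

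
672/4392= 28/183 = 0.15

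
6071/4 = 1517+3/4 = 1517.75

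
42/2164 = 21/1082 = 0.02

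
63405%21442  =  20521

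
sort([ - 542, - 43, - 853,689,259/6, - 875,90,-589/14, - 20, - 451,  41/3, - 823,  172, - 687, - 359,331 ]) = [ - 875, - 853,-823,-687, - 542  , - 451, - 359, - 43, - 589/14,-20,41/3,259/6, 90, 172, 331,689] 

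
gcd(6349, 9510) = 1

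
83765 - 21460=62305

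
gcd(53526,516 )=6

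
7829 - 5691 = 2138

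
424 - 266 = 158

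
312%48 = 24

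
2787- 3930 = -1143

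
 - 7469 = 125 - 7594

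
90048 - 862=89186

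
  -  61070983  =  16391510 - 77462493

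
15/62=15/62 = 0.24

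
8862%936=438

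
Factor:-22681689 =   -  3^1*  17^1* 444739^1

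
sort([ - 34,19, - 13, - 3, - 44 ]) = [ - 44, - 34, - 13, - 3,19 ] 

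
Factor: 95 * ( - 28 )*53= - 140980 = -2^2*5^1*7^1 * 19^1*53^1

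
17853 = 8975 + 8878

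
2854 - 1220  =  1634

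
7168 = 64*112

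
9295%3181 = 2933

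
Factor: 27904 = 2^8*109^1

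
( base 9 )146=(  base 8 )173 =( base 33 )3O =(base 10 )123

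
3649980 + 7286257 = 10936237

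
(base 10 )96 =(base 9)116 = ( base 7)165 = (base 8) 140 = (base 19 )51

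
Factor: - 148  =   - 2^2*37^1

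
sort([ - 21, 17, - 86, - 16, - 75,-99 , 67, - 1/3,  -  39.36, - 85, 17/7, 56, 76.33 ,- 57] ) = [ - 99,- 86,-85, - 75,-57 , - 39.36, - 21, - 16, - 1/3 , 17/7,  17,  56,67,76.33]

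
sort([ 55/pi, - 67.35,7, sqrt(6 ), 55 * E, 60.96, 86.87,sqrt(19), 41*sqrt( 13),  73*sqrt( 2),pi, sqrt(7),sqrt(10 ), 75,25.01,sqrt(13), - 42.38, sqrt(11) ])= [  -  67.35, - 42.38, sqrt( 6 ),  sqrt(7)  ,  pi,sqrt( 10), sqrt(11 ),sqrt(13),sqrt ( 19 ), 7, 55/pi,25.01,60.96, 75, 86.87,73*sqrt( 2),41  *sqrt( 13), 55*E] 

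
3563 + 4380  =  7943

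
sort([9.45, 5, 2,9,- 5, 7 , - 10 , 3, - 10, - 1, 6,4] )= [-10,  -  10, - 5, - 1,2, 3, 4 , 5,6, 7,9, 9.45 ] 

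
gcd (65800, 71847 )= 1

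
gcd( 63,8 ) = 1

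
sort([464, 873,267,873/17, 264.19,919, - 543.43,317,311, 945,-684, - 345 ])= [  -  684, - 543.43,-345, 873/17, 264.19, 267, 311, 317, 464 , 873, 919,945] 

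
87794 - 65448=22346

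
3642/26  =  140 + 1/13 = 140.08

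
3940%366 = 280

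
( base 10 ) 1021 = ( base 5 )13041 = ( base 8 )1775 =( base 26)1D7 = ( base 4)33331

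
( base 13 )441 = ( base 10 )729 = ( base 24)169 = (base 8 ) 1331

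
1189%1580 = 1189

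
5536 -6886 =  - 1350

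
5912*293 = 1732216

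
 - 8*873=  - 6984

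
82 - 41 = 41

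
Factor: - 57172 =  - 2^2*14293^1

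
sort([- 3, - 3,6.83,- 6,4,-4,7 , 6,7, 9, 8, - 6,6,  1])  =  [ - 6 , - 6 , - 4, - 3 ,- 3,1, 4,  6,6,6.83,7,7,8 , 9 ] 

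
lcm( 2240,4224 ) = 147840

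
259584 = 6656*39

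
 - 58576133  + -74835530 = - 133411663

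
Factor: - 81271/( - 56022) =2^( - 1)*3^ ( - 1)*67^1*1213^1*9337^( - 1)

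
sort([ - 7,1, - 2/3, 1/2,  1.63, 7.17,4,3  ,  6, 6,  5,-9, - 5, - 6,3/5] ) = [ - 9, - 7, -6, - 5, - 2/3,1/2,3/5,  1 , 1.63,3 , 4, 5, 6, 6,7.17 ]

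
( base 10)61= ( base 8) 75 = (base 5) 221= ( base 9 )67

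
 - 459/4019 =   -  1  +  3560/4019= - 0.11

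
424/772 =106/193 = 0.55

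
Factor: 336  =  2^4*3^1*7^1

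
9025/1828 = 9025/1828 = 4.94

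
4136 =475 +3661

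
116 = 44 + 72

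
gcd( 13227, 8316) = 3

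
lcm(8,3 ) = 24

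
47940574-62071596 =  - 14131022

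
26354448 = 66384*397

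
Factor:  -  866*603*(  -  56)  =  29243088 =2^4*3^2*7^1*67^1*433^1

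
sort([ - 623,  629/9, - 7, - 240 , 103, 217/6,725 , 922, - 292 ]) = [ - 623, - 292, - 240,-7,217/6,629/9, 103, 725,922]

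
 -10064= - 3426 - 6638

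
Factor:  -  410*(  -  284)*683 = 2^3*5^1 * 41^1*71^1*683^1 = 79528520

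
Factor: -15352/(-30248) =101^1*199^(  -  1 ) = 101/199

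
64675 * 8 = 517400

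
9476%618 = 206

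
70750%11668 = 742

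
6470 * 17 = 109990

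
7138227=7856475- 718248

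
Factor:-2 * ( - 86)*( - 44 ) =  - 7568 = - 2^4*11^1*43^1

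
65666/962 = 68 + 125/481=68.26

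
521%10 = 1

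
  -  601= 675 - 1276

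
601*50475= 30335475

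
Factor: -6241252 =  - 2^2*1560313^1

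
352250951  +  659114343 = 1011365294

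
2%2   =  0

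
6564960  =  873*7520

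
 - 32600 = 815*(  -  40)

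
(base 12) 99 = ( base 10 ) 117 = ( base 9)140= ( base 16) 75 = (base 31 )3O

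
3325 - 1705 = 1620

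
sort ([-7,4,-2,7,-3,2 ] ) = [ - 7,  -  3,-2,  2,4,  7]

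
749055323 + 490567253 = 1239622576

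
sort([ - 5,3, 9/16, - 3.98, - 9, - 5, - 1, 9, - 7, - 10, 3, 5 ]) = [ - 10,  -  9, - 7, - 5, - 5, - 3.98, - 1, 9/16,  3 , 3, 5,  9] 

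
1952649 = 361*5409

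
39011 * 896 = 34953856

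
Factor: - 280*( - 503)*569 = 2^3*5^1*7^1*503^1 * 569^1 = 80137960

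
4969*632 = 3140408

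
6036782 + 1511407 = 7548189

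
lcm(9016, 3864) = 27048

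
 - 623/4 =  - 623/4 = - 155.75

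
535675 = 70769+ 464906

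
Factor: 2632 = 2^3*7^1*47^1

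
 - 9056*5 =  - 45280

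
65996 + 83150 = 149146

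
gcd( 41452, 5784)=964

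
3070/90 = 34+1/9 = 34.11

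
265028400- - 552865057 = 817893457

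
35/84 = 5/12 = 0.42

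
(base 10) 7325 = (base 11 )555a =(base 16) 1C9D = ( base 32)74T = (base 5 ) 213300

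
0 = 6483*0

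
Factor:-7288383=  - 3^1* 103^2*229^1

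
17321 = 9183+8138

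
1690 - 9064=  - 7374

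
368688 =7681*48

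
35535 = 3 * 11845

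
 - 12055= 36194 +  - 48249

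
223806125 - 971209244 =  - 747403119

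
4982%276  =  14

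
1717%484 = 265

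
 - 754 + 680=-74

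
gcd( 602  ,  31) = 1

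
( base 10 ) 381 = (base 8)575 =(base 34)b7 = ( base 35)av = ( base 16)17d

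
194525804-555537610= -361011806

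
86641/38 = 86641/38 = 2280.03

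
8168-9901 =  - 1733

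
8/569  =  8/569 = 0.01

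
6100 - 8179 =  - 2079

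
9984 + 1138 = 11122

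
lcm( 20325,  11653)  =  873975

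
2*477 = 954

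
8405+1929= 10334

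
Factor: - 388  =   - 2^2*97^1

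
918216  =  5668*162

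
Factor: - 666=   -  2^1* 3^2*37^1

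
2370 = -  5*( - 474)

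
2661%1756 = 905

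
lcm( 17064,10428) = 187704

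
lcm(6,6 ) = 6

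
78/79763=78/79763 = 0.00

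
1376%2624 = 1376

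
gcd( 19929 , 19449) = 3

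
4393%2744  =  1649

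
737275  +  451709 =1188984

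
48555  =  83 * 585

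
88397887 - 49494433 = 38903454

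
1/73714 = 1/73714 = 0.00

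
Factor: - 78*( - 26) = 2028 =2^2*3^1*13^2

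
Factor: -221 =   -  13^1*17^1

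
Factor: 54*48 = 2592= 2^5*3^4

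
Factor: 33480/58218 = 2^2*3^2*5^1 * 313^(-1 ) = 180/313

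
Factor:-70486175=-5^2*41^1*68767^1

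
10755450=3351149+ 7404301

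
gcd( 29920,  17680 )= 1360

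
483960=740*654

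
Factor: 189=3^3*7^1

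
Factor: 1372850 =2^1*5^2*27457^1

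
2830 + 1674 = 4504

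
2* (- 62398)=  - 124796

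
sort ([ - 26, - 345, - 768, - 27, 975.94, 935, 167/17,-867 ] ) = [ -867, - 768, - 345, - 27, - 26,167/17,  935  ,  975.94]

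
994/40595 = 994/40595 = 0.02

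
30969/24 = 10323/8 = 1290.38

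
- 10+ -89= - 99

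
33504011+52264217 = 85768228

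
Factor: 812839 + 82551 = 895390 =2^1 * 5^1*17^1*23^1*229^1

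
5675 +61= 5736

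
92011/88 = 92011/88 = 1045.58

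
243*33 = 8019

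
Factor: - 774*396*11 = - 2^3 * 3^4*11^2*43^1 = -3371544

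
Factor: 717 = 3^1*239^1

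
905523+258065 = 1163588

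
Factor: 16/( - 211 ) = -2^4*211^(-1 )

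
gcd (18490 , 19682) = 2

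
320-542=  - 222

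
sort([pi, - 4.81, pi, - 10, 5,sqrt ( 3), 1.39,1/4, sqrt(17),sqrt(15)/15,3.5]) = [ - 10 , - 4.81, 1/4,sqrt( 15) /15,1.39,sqrt(3),pi, pi, 3.5,sqrt (17), 5]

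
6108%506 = 36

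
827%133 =29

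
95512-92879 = 2633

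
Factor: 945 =3^3*5^1*  7^1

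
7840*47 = 368480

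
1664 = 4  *416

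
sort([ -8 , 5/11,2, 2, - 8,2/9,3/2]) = [  -  8, - 8, 2/9 , 5/11 , 3/2 , 2,2]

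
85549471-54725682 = 30823789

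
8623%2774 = 301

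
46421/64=725 +21/64 =725.33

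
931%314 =303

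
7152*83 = 593616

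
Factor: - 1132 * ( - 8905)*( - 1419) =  - 14304172740 = - 2^2*3^1*5^1*11^1*13^1*43^1*137^1*283^1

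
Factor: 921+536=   1457 = 31^1*47^1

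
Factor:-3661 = -7^1*523^1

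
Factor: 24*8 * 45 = 2^6*3^3*5^1 =8640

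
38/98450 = 19/49225 = 0.00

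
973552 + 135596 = 1109148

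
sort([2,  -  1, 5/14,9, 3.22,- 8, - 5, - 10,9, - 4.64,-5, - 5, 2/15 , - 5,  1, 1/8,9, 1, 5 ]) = [ - 10, - 8,-5 , - 5,- 5, - 5, - 4.64, - 1, 1/8,2/15,5/14, 1, 1,2, 3.22, 5, 9, 9,9]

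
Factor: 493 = 17^1*29^1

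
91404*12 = 1096848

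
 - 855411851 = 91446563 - 946858414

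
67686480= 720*94009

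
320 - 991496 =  - 991176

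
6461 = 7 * 923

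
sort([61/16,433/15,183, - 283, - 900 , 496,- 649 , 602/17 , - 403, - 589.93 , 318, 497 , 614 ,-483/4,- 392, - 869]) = [ - 900, - 869, - 649, - 589.93, - 403, - 392, - 283,-483/4, 61/16, 433/15,  602/17,183,318,  496, 497, 614 ] 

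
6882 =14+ 6868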